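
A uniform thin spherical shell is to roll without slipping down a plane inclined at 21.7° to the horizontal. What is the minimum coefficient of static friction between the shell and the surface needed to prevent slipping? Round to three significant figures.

Here I = (2/3)MR², so the shape factor k = I/(MR²) = 2/3.
Newton's second law down the slope: Mg sinθ − f = Ma. The torque equation fR = Iα (with α = a/R) gives f = kMa.
These give a = g sinθ/(1+k) and the required friction f = kMg sinθ/(1+k).
The normal force is N = Mg cosθ, so μ_min = f/N = k tanθ/(1+k).
μ_min = (2/3) × tan21.7° / 1.667 ≈ 0.159.

μ_min ≈ 0.159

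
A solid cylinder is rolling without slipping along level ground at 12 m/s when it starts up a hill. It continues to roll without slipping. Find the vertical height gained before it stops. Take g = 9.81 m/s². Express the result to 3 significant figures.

With I = (1/2)MR², the ratio k = I/(MR²) is 0.5.
Rolling without slipping gives ω = v/R, so the total kinetic energy is ½Mv² + ½Iω² = ½(1+k)Mv² = (3/4)Mv².
All of this converts to potential energy at the highest point: (3/4)Mv₀² = Mgh.
Thus h = (1+k)v₀²/(2g) = 1.5 × 12² / (2 × 9.81) ≈ 11.0 m.

h ≈ 11.0 m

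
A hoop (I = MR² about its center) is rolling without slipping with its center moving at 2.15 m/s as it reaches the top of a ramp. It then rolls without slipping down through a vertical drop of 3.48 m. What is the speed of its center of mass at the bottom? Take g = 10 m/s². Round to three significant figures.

With I = MR², the ratio k = I/(MR²) is 1.
Rolling without slipping gives ω = v/R, so the total kinetic energy is ½Mv² + ½Iω² = ½(1+k)Mv² = Mv².
Conserving energy between top and bottom: Mv² = Mv₀² + Mgh, hence v² = v₀² + 2gh/(1+k).
v = √(2.15² + 2×10×3.48/2) = √39.42 ≈ 6.28 m/s.

v ≈ 6.28 m/s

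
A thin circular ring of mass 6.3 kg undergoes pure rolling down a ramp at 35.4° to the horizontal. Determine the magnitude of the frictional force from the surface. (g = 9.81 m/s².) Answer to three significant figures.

For this body I = MR², i.e. k = I/(MR²) = 1.
Translational: Mg sinθ − f = Ma. Rotational about the CM: fR = Iα = kMRa, so f = kMa.
Combining, a = g sinθ/(1+k) and f = kMa = kMg sinθ/(1+k).
f = 1 × 6.3 × 9.81 × sin35.4° / 2 ≈ 17.9 N.

f ≈ 17.9 N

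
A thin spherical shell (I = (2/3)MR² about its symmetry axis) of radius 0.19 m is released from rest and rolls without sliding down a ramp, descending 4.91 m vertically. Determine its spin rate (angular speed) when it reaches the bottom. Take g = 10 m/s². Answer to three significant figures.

ω ≈ 40.4 rad/s

For this body I = (2/3)MR², i.e. k = I/(MR²) = 2/3.
Since it rolls without slipping, ω = v/R and KE = ½Mv² + ½Iω² = ½(1+k)Mv² = (5/6)Mv².
Energy conservation Mgh = ½(1+k)Mv² gives v = √(2gh/(1+k)) = √(2 × 10 × 4.91 / 1.667) = 7.676 m/s.
The angular speed follows from ω = v/R = 7.676/0.19 ≈ 40.4 rad/s.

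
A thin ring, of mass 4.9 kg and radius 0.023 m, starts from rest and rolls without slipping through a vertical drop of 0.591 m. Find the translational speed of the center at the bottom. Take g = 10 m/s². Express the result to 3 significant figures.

v ≈ 2.43 m/s

For this body I = MR², i.e. k = I/(MR²) = 1.
Rolling without slipping gives ω = v/R, so the total kinetic energy is ½Mv² + ½Iω² = ½(1+k)Mv² = Mv².
Setting Mgh = Mv² gives v = √(2gh/(1+k)) = √(2·10·0.591/2) ≈ 2.43 m/s.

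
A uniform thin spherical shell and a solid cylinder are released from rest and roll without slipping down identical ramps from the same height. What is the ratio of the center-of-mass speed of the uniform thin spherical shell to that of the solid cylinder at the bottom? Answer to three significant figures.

v_ratio ≈ 0.949

Each satisfies Mgh = ½(1+k)Mv² with k = I/(MR²), so v ∝ 1/√(1+k).
For the uniform thin spherical shell k = 2/3; for the solid cylinder k = 0.5.
v₁/v₂ = √((1+k₂)/(1+k₁)) = √(1.5/1.667) ≈ 0.949.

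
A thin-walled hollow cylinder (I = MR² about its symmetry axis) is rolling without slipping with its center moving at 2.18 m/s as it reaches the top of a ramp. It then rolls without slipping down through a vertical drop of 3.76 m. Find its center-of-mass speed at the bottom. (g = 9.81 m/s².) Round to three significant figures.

v ≈ 6.45 m/s

With I = MR², the ratio k = I/(MR²) is 1.
The rolling condition ω = v/R makes the rotational term ½I(v/R)² = ½kMv², so KE_total = ½(1+k)Mv² = Mv².
Conserving energy between top and bottom: Mv² = Mv₀² + Mgh, hence v² = v₀² + 2gh/(1+k).
v = √(2.18² + 2×9.81×3.76/2) = √41.64 ≈ 6.45 m/s.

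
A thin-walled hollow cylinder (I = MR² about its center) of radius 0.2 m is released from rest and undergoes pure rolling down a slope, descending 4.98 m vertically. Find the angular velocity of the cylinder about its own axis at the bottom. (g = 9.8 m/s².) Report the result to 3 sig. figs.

ω ≈ 34.9 rad/s

The moment of inertia is MR², giving k ≡ I/(MR²) = 1.
Rolling without slipping gives ω = v/R, so the total kinetic energy is ½Mv² + ½Iω² = ½(1+k)Mv² = Mv².
Energy conservation Mgh = ½(1+k)Mv² gives v = √(2gh/(1+k)) = √(2 × 9.8 × 4.98 / 2) = 6.986 m/s.
The angular speed follows from ω = v/R = 6.986/0.2 ≈ 34.9 rad/s.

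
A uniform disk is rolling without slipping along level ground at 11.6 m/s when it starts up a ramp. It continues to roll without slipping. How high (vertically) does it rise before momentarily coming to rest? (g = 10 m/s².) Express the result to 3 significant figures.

h ≈ 10.1 m

The moment of inertia is (1/2)MR², giving k ≡ I/(MR²) = 0.5.
Pure rolling means v = ωR; then KE = ½Mv² + ½I(v/R)² = ½(1+k)Mv² = (3/4)Mv².
All of this converts to potential energy at the highest point: (3/4)Mv₀² = Mgh.
Thus h = (1+k)v₀²/(2g) = 1.5 × 11.6² / (2 × 10) ≈ 10.1 m.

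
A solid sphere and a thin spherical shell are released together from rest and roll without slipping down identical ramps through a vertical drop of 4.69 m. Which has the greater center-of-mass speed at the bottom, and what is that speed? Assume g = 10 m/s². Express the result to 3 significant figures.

For rolling without slipping, Mgh = ½(1+k)Mv² where k = I/(MR²), so v = √(2gh/(1+k)).
Solid sphere: k = 0.4, giving v = √(2×10×4.69/1.4) = 8.185 m/s.
Thin spherical shell: k = 2/3, giving v = √(2×10×4.69/1.667) = 7.502 m/s.
The smaller k wins: the solid sphere, at ≈ 8.19 m/s.

the solid sphere, at v ≈ 8.19 m/s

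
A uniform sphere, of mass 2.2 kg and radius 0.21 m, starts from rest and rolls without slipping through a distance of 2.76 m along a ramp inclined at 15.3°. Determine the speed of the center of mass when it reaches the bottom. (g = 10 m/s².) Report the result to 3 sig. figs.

v ≈ 3.23 m/s

Here I = (2/5)MR², so the shape factor k = I/(MR²) = 0.4.
Since it rolls without slipping, ω = v/R and KE = ½Mv² + ½Iω² = ½(1+k)Mv² = (7/10)Mv².
The vertical drop is h = L sinθ = 2.76 × sin15.3° = 0.7283 m.
Setting Mgh = (7/10)Mv² gives v = √(2gh/(1+k)) = √(2·10·0.7283/1.4) ≈ 3.23 m/s.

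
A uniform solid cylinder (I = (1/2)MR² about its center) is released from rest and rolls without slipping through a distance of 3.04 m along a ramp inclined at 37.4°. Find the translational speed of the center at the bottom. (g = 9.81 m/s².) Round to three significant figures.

Here I = (1/2)MR², so the shape factor k = I/(MR²) = 0.5.
Since it rolls without slipping, ω = v/R and KE = ½Mv² + ½Iω² = ½(1+k)Mv² = (3/4)Mv².
The vertical drop is h = L sinθ = 3.04 × sin37.4° = 1.846 m.
Setting Mgh = (3/4)Mv² gives v = √(2gh/(1+k)) = √(2·9.81·1.846/1.5) ≈ 4.91 m/s.

v ≈ 4.91 m/s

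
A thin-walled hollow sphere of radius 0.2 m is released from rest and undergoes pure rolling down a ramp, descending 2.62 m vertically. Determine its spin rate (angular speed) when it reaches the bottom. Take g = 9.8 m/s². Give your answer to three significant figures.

With I = (2/3)MR², the ratio k = I/(MR²) is 2/3.
Rolling without slipping gives ω = v/R, so the total kinetic energy is ½Mv² + ½Iω² = ½(1+k)Mv² = (5/6)Mv².
Energy conservation Mgh = ½(1+k)Mv² gives v = √(2gh/(1+k)) = √(2 × 9.8 × 2.62 / 1.667) = 5.551 m/s.
The angular speed follows from ω = v/R = 5.551/0.2 ≈ 27.8 rad/s.

ω ≈ 27.8 rad/s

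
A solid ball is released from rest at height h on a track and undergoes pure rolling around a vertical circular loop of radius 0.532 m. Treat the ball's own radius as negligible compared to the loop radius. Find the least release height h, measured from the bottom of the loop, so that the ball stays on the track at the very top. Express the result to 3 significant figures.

h_min ≈ 1.44 m

With I = (2/5)MR², the ratio k = I/(MR²) is 0.4.
At the top, contact is just lost when gravity alone supplies the centripetal force: Mg = Mv_top²/r, i.e. v_top² = gr.
With ω = v/R, the kinetic energy at speed v is ½(1+k)Mv² = (7/10)Mv².
Energy conservation from release (height h) to the top (height 2r): Mgh = Mg(2r) + (7/10)M·gr.
Thus h_min = 2r + (1+k)r/2 = r(2 + 1.4/2) = 0.532 × 2.7 ≈ 1.44 m.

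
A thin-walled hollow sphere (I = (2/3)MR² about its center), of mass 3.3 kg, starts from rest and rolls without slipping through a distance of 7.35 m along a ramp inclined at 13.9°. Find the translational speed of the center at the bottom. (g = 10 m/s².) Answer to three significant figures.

v ≈ 4.60 m/s

The moment of inertia is (2/3)MR², giving k ≡ I/(MR²) = 2/3.
The rolling condition ω = v/R makes the rotational term ½I(v/R)² = ½kMv², so KE_total = ½(1+k)Mv² = (5/6)Mv².
The vertical drop is h = L sinθ = 7.35 × sin13.9° = 1.766 m.
Setting Mgh = (5/6)Mv² gives v = √(2gh/(1+k)) = √(2·10·1.766/1.667) ≈ 4.60 m/s.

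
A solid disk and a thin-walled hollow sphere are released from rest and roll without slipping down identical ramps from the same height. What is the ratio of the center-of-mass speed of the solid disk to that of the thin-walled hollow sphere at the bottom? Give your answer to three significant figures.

Each satisfies Mgh = ½(1+k)Mv² with k = I/(MR²), so v ∝ 1/√(1+k).
For the solid disk k = 0.5; for the thin-walled hollow sphere k = 2/3.
v₁/v₂ = √((1+k₂)/(1+k₁)) = √(1.667/1.5) ≈ 1.05.

v_ratio ≈ 1.05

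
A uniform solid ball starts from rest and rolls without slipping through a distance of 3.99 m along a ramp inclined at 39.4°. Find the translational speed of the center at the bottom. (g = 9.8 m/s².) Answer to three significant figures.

v ≈ 5.95 m/s

With I = (2/5)MR², the ratio k = I/(MR²) is 0.4.
The rolling condition ω = v/R makes the rotational term ½I(v/R)² = ½kMv², so KE_total = ½(1+k)Mv² = (7/10)Mv².
The vertical drop is h = L sinθ = 3.99 × sin39.4° = 2.533 m.
Setting Mgh = (7/10)Mv² gives v = √(2gh/(1+k)) = √(2·9.8·2.533/1.4) ≈ 5.95 m/s.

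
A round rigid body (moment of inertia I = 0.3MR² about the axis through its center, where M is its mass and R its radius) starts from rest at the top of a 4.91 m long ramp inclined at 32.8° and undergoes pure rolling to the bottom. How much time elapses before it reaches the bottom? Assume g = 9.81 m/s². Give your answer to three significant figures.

For this body I = 0.3MR², i.e. k = I/(MR²) = 0.3.
Along the incline Mg sinθ − f = Ma, and torque about the center fR = Iα = kMR²(a/R) gives f = kMa.
Hence a = g sinθ/(1+k) = 9.81×sin32.8°/1.3 = 4.088 m/s².
Starting from rest, L = ½at², so t = √(2L/a) = √(2×4.91/4.088) ≈ 1.55 s.

t ≈ 1.55 s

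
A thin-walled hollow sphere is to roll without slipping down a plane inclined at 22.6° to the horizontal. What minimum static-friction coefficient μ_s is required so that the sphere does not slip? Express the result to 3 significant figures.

For this body I = (2/3)MR², i.e. k = I/(MR²) = 2/3.
Newton's second law down the slope: Mg sinθ − f = Ma. The torque equation fR = Iα (with α = a/R) gives f = kMa.
These give a = g sinθ/(1+k) and the required friction f = kMg sinθ/(1+k).
With N = Mg cosθ, the no-slip condition f ≤ μN gives μ_min = f/N = k tanθ/(1+k).
μ_min = (2/3) × tan22.6° / 1.667 ≈ 0.167.

μ_min ≈ 0.167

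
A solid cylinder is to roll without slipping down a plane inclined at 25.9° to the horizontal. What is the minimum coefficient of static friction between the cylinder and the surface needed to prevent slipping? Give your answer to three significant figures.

For this body I = (1/2)MR², i.e. k = I/(MR²) = 0.5.
Newton's second law down the slope: Mg sinθ − f = Ma. The torque equation fR = Iα (with α = a/R) gives f = kMa.
These give a = g sinθ/(1+k) and the required friction f = kMg sinθ/(1+k).
The normal force is N = Mg cosθ, so μ_min = f/N = k tanθ/(1+k).
μ_min = 0.5 × tan25.9° / 1.5 ≈ 0.162.

μ_min ≈ 0.162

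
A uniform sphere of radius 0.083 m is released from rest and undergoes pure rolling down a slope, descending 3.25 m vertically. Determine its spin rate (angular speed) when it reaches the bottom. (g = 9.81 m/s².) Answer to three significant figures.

ω ≈ 81.3 rad/s

Here I = (2/5)MR², so the shape factor k = I/(MR²) = 0.4.
Since it rolls without slipping, ω = v/R and KE = ½Mv² + ½Iω² = ½(1+k)Mv² = (7/10)Mv².
Energy conservation Mgh = ½(1+k)Mv² gives v = √(2gh/(1+k)) = √(2 × 9.81 × 3.25 / 1.4) = 6.749 m/s.
The angular speed follows from ω = v/R = 6.749/0.083 ≈ 81.3 rad/s.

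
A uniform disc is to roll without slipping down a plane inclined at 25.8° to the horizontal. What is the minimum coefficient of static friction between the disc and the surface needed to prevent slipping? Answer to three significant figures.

μ_min ≈ 0.161

Here I = (1/2)MR², so the shape factor k = I/(MR²) = 0.5.
Newton's second law down the slope: Mg sinθ − f = Ma. The torque equation fR = Iα (with α = a/R) gives f = kMa.
These give a = g sinθ/(1+k) and the required friction f = kMg sinθ/(1+k).
The normal force is N = Mg cosθ, so μ_min = f/N = k tanθ/(1+k).
μ_min = 0.5 × tan25.8° / 1.5 ≈ 0.161.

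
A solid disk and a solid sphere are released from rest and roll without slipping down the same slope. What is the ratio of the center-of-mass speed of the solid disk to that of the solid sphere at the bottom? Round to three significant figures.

v_ratio ≈ 0.966

Each satisfies Mgh = ½(1+k)Mv² with k = I/(MR²), so v ∝ 1/√(1+k).
For the solid disk k = 0.5; for the solid sphere k = 0.4.
v₁/v₂ = √((1+k₂)/(1+k₁)) = √(1.4/1.5) ≈ 0.966.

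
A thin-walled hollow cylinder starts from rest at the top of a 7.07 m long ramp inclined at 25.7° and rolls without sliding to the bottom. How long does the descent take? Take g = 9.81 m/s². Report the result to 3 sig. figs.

The moment of inertia is MR², giving k ≡ I/(MR²) = 1.
Along the incline Mg sinθ − f = Ma, and torque about the center fR = Iα = kMR²(a/R) gives f = kMa.
Hence a = g sinθ/(1+k) = 9.81×sin25.7°/2 = 2.127 m/s².
With constant a from rest, t = √(2L/a) = √(2·7.07/2.127) ≈ 2.58 s.

t ≈ 2.58 s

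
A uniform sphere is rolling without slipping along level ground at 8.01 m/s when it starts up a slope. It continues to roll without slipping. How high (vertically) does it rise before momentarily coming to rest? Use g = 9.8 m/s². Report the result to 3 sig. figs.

The moment of inertia is (2/5)MR², giving k ≡ I/(MR²) = 0.4.
The rolling condition ω = v/R makes the rotational term ½I(v/R)² = ½kMv², so KE_total = ½(1+k)Mv² = (7/10)Mv².
All of this converts to potential energy at the highest point: (7/10)Mv₀² = Mgh.
Thus h = (1+k)v₀²/(2g) = 1.4 × 8.01² / (2 × 9.8) ≈ 4.58 m.

h ≈ 4.58 m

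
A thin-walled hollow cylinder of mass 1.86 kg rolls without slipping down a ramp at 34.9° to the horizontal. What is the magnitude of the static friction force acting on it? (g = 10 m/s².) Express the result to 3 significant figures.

Here I = MR², so the shape factor k = I/(MR²) = 1.
Along the incline Mg sinθ − f = Ma, and torque about the center fR = Iα = kMR²(a/R) gives f = kMa.
Combining, a = g sinθ/(1+k) and f = kMa = kMg sinθ/(1+k).
f = 1 × 1.86 × 10 × sin34.9° / 2 ≈ 5.32 N.

f ≈ 5.32 N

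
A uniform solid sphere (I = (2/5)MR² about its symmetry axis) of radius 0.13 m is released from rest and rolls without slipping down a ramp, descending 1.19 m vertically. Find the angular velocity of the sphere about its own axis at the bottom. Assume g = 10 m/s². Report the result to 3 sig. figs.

ω ≈ 31.7 rad/s

With I = (2/5)MR², the ratio k = I/(MR²) is 0.4.
The rolling condition ω = v/R makes the rotational term ½I(v/R)² = ½kMv², so KE_total = ½(1+k)Mv² = (7/10)Mv².
Energy conservation Mgh = ½(1+k)Mv² gives v = √(2gh/(1+k)) = √(2 × 10 × 1.19 / 1.4) = 4.123 m/s.
Then ω = v/R = 4.123 / 0.13 ≈ 31.7 rad/s.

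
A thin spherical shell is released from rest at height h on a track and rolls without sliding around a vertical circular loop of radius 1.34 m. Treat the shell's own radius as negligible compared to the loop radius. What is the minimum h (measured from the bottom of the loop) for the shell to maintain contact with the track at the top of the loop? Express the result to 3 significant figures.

The moment of inertia is (2/3)MR², giving k ≡ I/(MR²) = 2/3.
At the top, contact is just lost when gravity alone supplies the centripetal force: Mg = Mv_top²/r, i.e. v_top² = gr.
With ω = v/R, the kinetic energy at speed v is ½(1+k)Mv² = (5/6)Mv².
Energy conservation from release (height h) to the top (height 2r): Mgh = Mg(2r) + (5/6)M·gr.
Thus h_min = 2r + (1+k)r/2 = r(2 + 1.667/2) = 1.34 × 2.833 ≈ 3.80 m.

h_min ≈ 3.80 m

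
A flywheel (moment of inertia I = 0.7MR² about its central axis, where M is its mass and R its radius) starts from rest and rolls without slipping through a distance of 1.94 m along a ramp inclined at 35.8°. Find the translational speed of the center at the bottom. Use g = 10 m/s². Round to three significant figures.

v ≈ 3.65 m/s

With I = 0.7MR², the ratio k = I/(MR²) is 0.7.
Pure rolling means v = ωR; then KE = ½Mv² + ½I(v/R)² = ½(1+k)Mv² = (17/20)Mv².
The vertical drop is h = L sinθ = 1.94 × sin35.8° = 1.135 m.
Energy conservation: Mgh = (17/20)Mv², so v = √(2gh/(1+k)) = √(2 × 10 × 1.135 / 1.7) ≈ 3.65 m/s.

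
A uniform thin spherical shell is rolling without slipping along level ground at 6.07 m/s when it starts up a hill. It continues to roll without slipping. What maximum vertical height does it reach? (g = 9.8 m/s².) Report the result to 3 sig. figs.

h ≈ 3.13 m

For this body I = (2/3)MR², i.e. k = I/(MR²) = 2/3.
Since it rolls without slipping, ω = v/R and KE = ½Mv² + ½Iω² = ½(1+k)Mv² = (5/6)Mv².
At the top the kinetic energy is zero, so (5/6)Mv₀² = Mgh.
Thus h = (1+k)v₀²/(2g) = 1.667 × 6.07² / (2 × 9.8) ≈ 3.13 m.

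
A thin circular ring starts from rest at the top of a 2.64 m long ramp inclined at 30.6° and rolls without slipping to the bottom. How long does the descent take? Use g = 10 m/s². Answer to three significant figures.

The moment of inertia is MR², giving k ≡ I/(MR²) = 1.
Newton's second law down the slope: Mg sinθ − f = Ma. The torque equation fR = Iα (with α = a/R) gives f = kMa.
Hence a = g sinθ/(1+k) = 10×sin30.6°/2 = 2.545 m/s².
Starting from rest, L = ½at², so t = √(2L/a) = √(2×2.64/2.545) ≈ 1.44 s.

t ≈ 1.44 s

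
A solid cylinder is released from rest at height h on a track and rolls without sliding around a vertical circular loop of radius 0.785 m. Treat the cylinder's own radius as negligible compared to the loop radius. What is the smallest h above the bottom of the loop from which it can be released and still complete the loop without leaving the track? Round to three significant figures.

The moment of inertia is (1/2)MR², giving k ≡ I/(MR²) = 0.5.
At the top of the loop, the minimum-contact condition is Mg = Mv_top²/r, so v_top² = gr.
With ω = v/R, the kinetic energy at speed v is ½(1+k)Mv² = (3/4)Mv².
Energy conservation from release (height h) to the top (height 2r): Mgh = Mg(2r) + (3/4)M·gr.
Thus h_min = 2r + (1+k)r/2 = r(2 + 1.5/2) = 0.785 × 2.75 ≈ 2.16 m.

h_min ≈ 2.16 m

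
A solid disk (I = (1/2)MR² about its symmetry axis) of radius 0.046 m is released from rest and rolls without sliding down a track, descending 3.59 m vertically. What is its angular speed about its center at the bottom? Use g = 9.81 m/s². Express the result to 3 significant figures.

ω ≈ 149 rad/s

For this body I = (1/2)MR², i.e. k = I/(MR²) = 0.5.
Rolling without slipping gives ω = v/R, so the total kinetic energy is ½Mv² + ½Iω² = ½(1+k)Mv² = (3/4)Mv².
Energy conservation Mgh = ½(1+k)Mv² gives v = √(2gh/(1+k)) = √(2 × 9.81 × 3.59 / 1.5) = 6.853 m/s.
Then ω = v/R = 6.853 / 0.046 ≈ 149 rad/s.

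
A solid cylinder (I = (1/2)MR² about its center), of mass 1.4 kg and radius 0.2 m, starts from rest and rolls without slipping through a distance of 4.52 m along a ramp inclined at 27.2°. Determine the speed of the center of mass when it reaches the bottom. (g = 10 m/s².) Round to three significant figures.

v ≈ 5.25 m/s

For this body I = (1/2)MR², i.e. k = I/(MR²) = 0.5.
Rolling without slipping gives ω = v/R, so the total kinetic energy is ½Mv² + ½Iω² = ½(1+k)Mv² = (3/4)Mv².
The vertical drop is h = L sinθ = 4.52 × sin27.2° = 2.066 m.
Energy conservation: Mgh = (3/4)Mv², so v = √(2gh/(1+k)) = √(2 × 10 × 2.066 / 1.5) ≈ 5.25 m/s.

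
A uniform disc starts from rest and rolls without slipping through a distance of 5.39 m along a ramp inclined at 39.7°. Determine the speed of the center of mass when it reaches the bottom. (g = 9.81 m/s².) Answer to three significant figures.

The moment of inertia is (1/2)MR², giving k ≡ I/(MR²) = 0.5.
Rolling without slipping gives ω = v/R, so the total kinetic energy is ½Mv² + ½Iω² = ½(1+k)Mv² = (3/4)Mv².
The vertical drop is h = L sinθ = 5.39 × sin39.7° = 3.443 m.
Energy conservation: Mgh = (3/4)Mv², so v = √(2gh/(1+k)) = √(2 × 9.81 × 3.443 / 1.5) ≈ 6.71 m/s.

v ≈ 6.71 m/s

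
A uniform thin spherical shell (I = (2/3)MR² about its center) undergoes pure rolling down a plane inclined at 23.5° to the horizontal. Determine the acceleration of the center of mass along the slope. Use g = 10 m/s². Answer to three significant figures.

a ≈ 2.39 m/s²

Here I = (2/3)MR², so the shape factor k = I/(MR²) = 2/3.
Translational: Mg sinθ − f = Ma. Rotational about the CM: fR = Iα = kMRa, so f = kMa.
Eliminating f: Mg sinθ = (1+k)Ma, so a = g sinθ/(1+k) = 10 × sin23.5° / 1.667 ≈ 2.39 m/s².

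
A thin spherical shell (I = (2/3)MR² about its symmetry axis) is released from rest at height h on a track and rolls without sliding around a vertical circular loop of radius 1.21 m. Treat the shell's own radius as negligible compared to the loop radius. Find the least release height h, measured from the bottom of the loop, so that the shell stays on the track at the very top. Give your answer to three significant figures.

For this body I = (2/3)MR², i.e. k = I/(MR²) = 2/3.
At the top of the loop, the minimum-contact condition is Mg = Mv_top²/r, so v_top² = gr.
With ω = v/R, the kinetic energy at speed v is ½(1+k)Mv² = (5/6)Mv².
Energy conservation from release (height h) to the top (height 2r): Mgh = Mg(2r) + (5/6)M·gr.
Thus h_min = 2r + (1+k)r/2 = r(2 + 1.667/2) = 1.21 × 2.833 ≈ 3.43 m.

h_min ≈ 3.43 m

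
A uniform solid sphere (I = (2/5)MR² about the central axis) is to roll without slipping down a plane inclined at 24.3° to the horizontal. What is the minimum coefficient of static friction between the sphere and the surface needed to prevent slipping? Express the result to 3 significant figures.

Here I = (2/5)MR², so the shape factor k = I/(MR²) = 0.4.
Newton's second law down the slope: Mg sinθ − f = Ma. The torque equation fR = Iα (with α = a/R) gives f = kMa.
These give a = g sinθ/(1+k) and the required friction f = kMg sinθ/(1+k).
With N = Mg cosθ, the no-slip condition f ≤ μN gives μ_min = f/N = k tanθ/(1+k).
μ_min = 0.4 × tan24.3° / 1.4 ≈ 0.129.

μ_min ≈ 0.129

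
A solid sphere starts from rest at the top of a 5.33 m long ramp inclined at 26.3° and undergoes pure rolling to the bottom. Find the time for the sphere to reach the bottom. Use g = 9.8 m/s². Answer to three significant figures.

t ≈ 1.85 s

The moment of inertia is (2/5)MR², giving k ≡ I/(MR²) = 0.4.
Newton's second law down the slope: Mg sinθ − f = Ma. The torque equation fR = Iα (with α = a/R) gives f = kMa.
Hence a = g sinθ/(1+k) = 9.8×sin26.3°/1.4 = 3.101 m/s².
Starting from rest, L = ½at², so t = √(2L/a) = √(2×5.33/3.101) ≈ 1.85 s.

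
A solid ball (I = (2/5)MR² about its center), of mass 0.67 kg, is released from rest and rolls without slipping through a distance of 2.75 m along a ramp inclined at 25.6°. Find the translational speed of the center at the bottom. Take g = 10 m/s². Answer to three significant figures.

v ≈ 4.12 m/s

The moment of inertia is (2/5)MR², giving k ≡ I/(MR²) = 0.4.
The rolling condition ω = v/R makes the rotational term ½I(v/R)² = ½kMv², so KE_total = ½(1+k)Mv² = (7/10)Mv².
The vertical drop is h = L sinθ = 2.75 × sin25.6° = 1.188 m.
Energy conservation: Mgh = (7/10)Mv², so v = √(2gh/(1+k)) = √(2 × 10 × 1.188 / 1.4) ≈ 4.12 m/s.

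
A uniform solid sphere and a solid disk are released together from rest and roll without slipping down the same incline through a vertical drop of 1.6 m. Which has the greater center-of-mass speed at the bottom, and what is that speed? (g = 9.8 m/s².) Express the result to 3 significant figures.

For rolling without slipping, Mgh = ½(1+k)Mv² where k = I/(MR²), so v = √(2gh/(1+k)).
Uniform solid sphere: k = 0.4, giving v = √(2×9.8×1.6/1.4) = 4.733 m/s.
Solid disk: k = 0.5, giving v = √(2×9.8×1.6/1.5) = 4.572 m/s.
The smaller k wins: the uniform solid sphere, at ≈ 4.73 m/s.

the uniform solid sphere, at v ≈ 4.73 m/s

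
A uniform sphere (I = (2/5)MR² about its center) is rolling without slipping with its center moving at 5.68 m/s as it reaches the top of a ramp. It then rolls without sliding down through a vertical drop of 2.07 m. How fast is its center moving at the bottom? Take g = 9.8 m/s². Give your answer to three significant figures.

Here I = (2/5)MR², so the shape factor k = I/(MR²) = 0.4.
Since it rolls without slipping, ω = v/R and KE = ½Mv² + ½Iω² = ½(1+k)Mv² = (7/10)Mv².
Energy conservation: (7/10)Mv₀² + Mgh = (7/10)Mv², so v² = v₀² + 2gh/(1+k).
v = √(5.68² + 2×9.8×2.07/1.4) = √61.24 ≈ 7.83 m/s.

v ≈ 7.83 m/s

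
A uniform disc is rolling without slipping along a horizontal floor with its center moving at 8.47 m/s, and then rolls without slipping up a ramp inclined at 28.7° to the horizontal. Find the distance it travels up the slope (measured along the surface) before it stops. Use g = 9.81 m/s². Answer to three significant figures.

d ≈ 11.4 m

For this body I = (1/2)MR², i.e. k = I/(MR²) = 0.5.
Since it rolls without slipping, ω = v/R and KE = ½Mv² + ½Iω² = ½(1+k)Mv² = (3/4)Mv².
Setting this equal to Mgh gives the vertical rise h = (1+k)v₀²/(2g) = 1.5×8.47²/(2×9.81) = 5.485 m.
The distance along the slope is d = h/sinθ = 5.485/sin28.7° ≈ 11.4 m.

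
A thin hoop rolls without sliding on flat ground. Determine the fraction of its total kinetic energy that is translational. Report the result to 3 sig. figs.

The moment of inertia is MR², giving k ≡ I/(MR²) = 1.
With ω = v/R, KE_trans = ½Mv² and KE_rot = ½Iω² = ½kMv², so KE_total = ½(1+k)Mv².
The translational fraction is therefore 1/(1+k) = 1/2 ≈ 0.500.

fraction ≈ 0.500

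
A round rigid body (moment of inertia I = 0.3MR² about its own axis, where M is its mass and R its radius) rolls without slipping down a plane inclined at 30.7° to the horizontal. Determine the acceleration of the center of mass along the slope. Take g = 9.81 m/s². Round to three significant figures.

a ≈ 3.85 m/s²

For this body I = 0.3MR², i.e. k = I/(MR²) = 0.3.
Along the incline Mg sinθ − f = Ma, and torque about the center fR = Iα = kMR²(a/R) gives f = kMa.
Eliminating f: Mg sinθ = (1+k)Ma, so a = g sinθ/(1+k) = 9.81 × sin30.7° / 1.3 ≈ 3.85 m/s².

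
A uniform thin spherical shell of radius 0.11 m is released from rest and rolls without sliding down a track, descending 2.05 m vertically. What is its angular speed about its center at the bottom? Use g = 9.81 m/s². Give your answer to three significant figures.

For this body I = (2/3)MR², i.e. k = I/(MR²) = 2/3.
The rolling condition ω = v/R makes the rotational term ½I(v/R)² = ½kMv², so KE_total = ½(1+k)Mv² = (5/6)Mv².
Energy conservation Mgh = ½(1+k)Mv² gives v = √(2gh/(1+k)) = √(2 × 9.81 × 2.05 / 1.667) = 4.912 m/s.
Then ω = v/R = 4.912 / 0.11 ≈ 44.7 rad/s.

ω ≈ 44.7 rad/s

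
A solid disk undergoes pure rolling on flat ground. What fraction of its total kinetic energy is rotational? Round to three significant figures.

Here I = (1/2)MR², so the shape factor k = I/(MR²) = 0.5.
With ω = v/R, KE_trans = ½Mv² and KE_rot = ½Iω² = ½kMv², so KE_total = ½(1+k)Mv².
The rotational fraction is therefore k/(1+k) = 0.5/1.5 ≈ 0.333.

fraction ≈ 0.333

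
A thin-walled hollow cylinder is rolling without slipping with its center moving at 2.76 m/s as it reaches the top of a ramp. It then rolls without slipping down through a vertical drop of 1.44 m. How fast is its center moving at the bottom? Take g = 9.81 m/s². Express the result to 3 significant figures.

With I = MR², the ratio k = I/(MR²) is 1.
Since it rolls without slipping, ω = v/R and KE = ½Mv² + ½Iω² = ½(1+k)Mv² = Mv².
Conserving energy between top and bottom: Mv² = Mv₀² + Mgh, hence v² = v₀² + 2gh/(1+k).
v = √(2.76² + 2×9.81×1.44/2) = √21.74 ≈ 4.66 m/s.

v ≈ 4.66 m/s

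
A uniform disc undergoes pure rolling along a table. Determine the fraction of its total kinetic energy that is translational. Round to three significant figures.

fraction ≈ 0.667

Here I = (1/2)MR², so the shape factor k = I/(MR²) = 0.5.
With ω = v/R, KE_trans = ½Mv² and KE_rot = ½Iω² = ½kMv², so KE_total = ½(1+k)Mv².
The translational fraction is therefore 1/(1+k) = 1/1.5 ≈ 0.667.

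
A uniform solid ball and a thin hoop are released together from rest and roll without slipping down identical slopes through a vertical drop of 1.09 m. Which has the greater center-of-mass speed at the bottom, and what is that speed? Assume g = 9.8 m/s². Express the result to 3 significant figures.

the uniform solid ball, at v ≈ 3.91 m/s

For rolling without slipping, Mgh = ½(1+k)Mv² where k = I/(MR²), so v = √(2gh/(1+k)).
Uniform solid ball: k = 0.4, giving v = √(2×9.8×1.09/1.4) = 3.906 m/s.
Thin hoop: k = 1, giving v = √(2×9.8×1.09/2) = 3.268 m/s.
The smaller k wins: the uniform solid ball, at ≈ 3.91 m/s.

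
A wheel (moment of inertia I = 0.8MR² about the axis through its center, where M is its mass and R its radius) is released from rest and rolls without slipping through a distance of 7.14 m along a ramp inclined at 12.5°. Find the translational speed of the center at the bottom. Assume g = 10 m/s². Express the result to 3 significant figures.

The moment of inertia is 0.8MR², giving k ≡ I/(MR²) = 0.8.
Rolling without slipping gives ω = v/R, so the total kinetic energy is ½Mv² + ½Iω² = ½(1+k)Mv² = (9/10)Mv².
The vertical drop is h = L sinθ = 7.14 × sin12.5° = 1.545 m.
Energy conservation: Mgh = (9/10)Mv², so v = √(2gh/(1+k)) = √(2 × 10 × 1.545 / 1.8) ≈ 4.14 m/s.

v ≈ 4.14 m/s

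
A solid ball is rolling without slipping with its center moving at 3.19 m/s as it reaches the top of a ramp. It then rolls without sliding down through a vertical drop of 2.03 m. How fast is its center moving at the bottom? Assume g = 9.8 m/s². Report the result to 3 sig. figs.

v ≈ 6.21 m/s

For this body I = (2/5)MR², i.e. k = I/(MR²) = 0.4.
Rolling without slipping gives ω = v/R, so the total kinetic energy is ½Mv² + ½Iω² = ½(1+k)Mv² = (7/10)Mv².
Conserving energy between top and bottom: (7/10)Mv² = (7/10)Mv₀² + Mgh, hence v² = v₀² + 2gh/(1+k).
v = √(3.19² + 2×9.8×2.03/1.4) = √38.6 ≈ 6.21 m/s.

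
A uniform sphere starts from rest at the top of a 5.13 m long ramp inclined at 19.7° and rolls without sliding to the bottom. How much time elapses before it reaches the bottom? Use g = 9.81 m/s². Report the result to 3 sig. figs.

t ≈ 2.08 s

The moment of inertia is (2/5)MR², giving k ≡ I/(MR²) = 0.4.
Along the incline Mg sinθ − f = Ma, and torque about the center fR = Iα = kMR²(a/R) gives f = kMa.
Hence a = g sinθ/(1+k) = 9.81×sin19.7°/1.4 = 2.362 m/s².
Starting from rest, L = ½at², so t = √(2L/a) = √(2×5.13/2.362) ≈ 2.08 s.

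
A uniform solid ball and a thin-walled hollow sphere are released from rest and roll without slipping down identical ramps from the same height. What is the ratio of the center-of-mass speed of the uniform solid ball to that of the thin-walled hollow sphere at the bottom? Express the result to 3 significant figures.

v_ratio ≈ 1.09

Each satisfies Mgh = ½(1+k)Mv² with k = I/(MR²), so v ∝ 1/√(1+k).
For the uniform solid ball k = 0.4; for the thin-walled hollow sphere k = 2/3.
v₁/v₂ = √((1+k₂)/(1+k₁)) = √(1.667/1.4) ≈ 1.09.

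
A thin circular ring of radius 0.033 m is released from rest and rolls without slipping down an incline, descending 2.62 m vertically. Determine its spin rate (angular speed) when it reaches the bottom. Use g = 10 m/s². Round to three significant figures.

Here I = MR², so the shape factor k = I/(MR²) = 1.
The rolling condition ω = v/R makes the rotational term ½I(v/R)² = ½kMv², so KE_total = ½(1+k)Mv² = Mv².
Energy conservation Mgh = ½(1+k)Mv² gives v = √(2gh/(1+k)) = √(2 × 10 × 2.62 / 2) = 5.119 m/s.
Then ω = v/R = 5.119 / 0.033 ≈ 155 rad/s.

ω ≈ 155 rad/s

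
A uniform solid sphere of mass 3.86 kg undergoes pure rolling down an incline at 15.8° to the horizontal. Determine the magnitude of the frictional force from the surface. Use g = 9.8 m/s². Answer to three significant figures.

f ≈ 2.94 N

For this body I = (2/5)MR², i.e. k = I/(MR²) = 0.4.
Along the incline Mg sinθ − f = Ma, and torque about the center fR = Iα = kMR²(a/R) gives f = kMa.
Combining, a = g sinθ/(1+k) and f = kMa = kMg sinθ/(1+k).
f = 0.4 × 3.86 × 9.8 × sin15.8° / 1.4 ≈ 2.94 N.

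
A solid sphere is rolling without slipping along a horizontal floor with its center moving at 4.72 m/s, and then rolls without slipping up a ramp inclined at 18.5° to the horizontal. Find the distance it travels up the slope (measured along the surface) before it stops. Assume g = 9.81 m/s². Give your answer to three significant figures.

d ≈ 5.01 m

For this body I = (2/5)MR², i.e. k = I/(MR²) = 0.4.
Rolling without slipping gives ω = v/R, so the total kinetic energy is ½Mv² + ½Iω² = ½(1+k)Mv² = (7/10)Mv².
Setting this equal to Mgh gives the vertical rise h = (1+k)v₀²/(2g) = 1.4×4.72²/(2×9.81) = 1.59 m.
The distance along the slope is d = h/sinθ = 1.59/sin18.5° ≈ 5.01 m.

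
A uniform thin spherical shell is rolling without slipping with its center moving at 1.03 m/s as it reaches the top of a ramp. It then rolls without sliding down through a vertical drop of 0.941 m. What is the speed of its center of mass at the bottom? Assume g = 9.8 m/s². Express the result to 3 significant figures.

v ≈ 3.48 m/s

With I = (2/3)MR², the ratio k = I/(MR²) is 2/3.
The rolling condition ω = v/R makes the rotational term ½I(v/R)² = ½kMv², so KE_total = ½(1+k)Mv² = (5/6)Mv².
Conserving energy between top and bottom: (5/6)Mv² = (5/6)Mv₀² + Mgh, hence v² = v₀² + 2gh/(1+k).
v = √(1.03² + 2×9.8×0.941/1.667) = √12.13 ≈ 3.48 m/s.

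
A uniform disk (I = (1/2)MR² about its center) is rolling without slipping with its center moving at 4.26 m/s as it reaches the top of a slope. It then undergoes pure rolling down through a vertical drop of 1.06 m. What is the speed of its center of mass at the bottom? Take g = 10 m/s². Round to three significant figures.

v ≈ 5.68 m/s

With I = (1/2)MR², the ratio k = I/(MR²) is 0.5.
Since it rolls without slipping, ω = v/R and KE = ½Mv² + ½Iω² = ½(1+k)Mv² = (3/4)Mv².
Energy conservation: (3/4)Mv₀² + Mgh = (3/4)Mv², so v² = v₀² + 2gh/(1+k).
v = √(4.26² + 2×10×1.06/1.5) = √32.28 ≈ 5.68 m/s.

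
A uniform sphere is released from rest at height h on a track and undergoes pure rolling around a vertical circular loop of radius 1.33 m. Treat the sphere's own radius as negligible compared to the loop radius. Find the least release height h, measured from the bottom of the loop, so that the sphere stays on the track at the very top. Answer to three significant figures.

Here I = (2/5)MR², so the shape factor k = I/(MR²) = 0.4.
At the top, contact is just lost when gravity alone supplies the centripetal force: Mg = Mv_top²/r, i.e. v_top² = gr.
With ω = v/R, the kinetic energy at speed v is ½(1+k)Mv² = (7/10)Mv².
Energy conservation from release (height h) to the top (height 2r): Mgh = Mg(2r) + (7/10)M·gr.
Thus h_min = 2r + (1+k)r/2 = r(2 + 1.4/2) = 1.33 × 2.7 ≈ 3.59 m.

h_min ≈ 3.59 m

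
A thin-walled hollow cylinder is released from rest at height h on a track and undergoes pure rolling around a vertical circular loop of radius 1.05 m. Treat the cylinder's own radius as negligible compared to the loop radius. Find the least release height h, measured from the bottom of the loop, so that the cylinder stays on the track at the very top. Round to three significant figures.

h_min ≈ 3.15 m

Here I = MR², so the shape factor k = I/(MR²) = 1.
At the top of the loop, the minimum-contact condition is Mg = Mv_top²/r, so v_top² = gr.
With ω = v/R, the kinetic energy at speed v is ½(1+k)Mv² = Mv².
Energy conservation from release (height h) to the top (height 2r): Mgh = Mg(2r) + M·gr.
Thus h_min = 2r + (1+k)r/2 = r(2 + 2/2) = 1.05 × 3 ≈ 3.15 m.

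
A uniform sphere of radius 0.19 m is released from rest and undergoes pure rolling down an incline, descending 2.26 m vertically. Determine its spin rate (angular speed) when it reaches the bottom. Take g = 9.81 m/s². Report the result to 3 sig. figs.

Here I = (2/5)MR², so the shape factor k = I/(MR²) = 0.4.
Rolling without slipping gives ω = v/R, so the total kinetic energy is ½Mv² + ½Iω² = ½(1+k)Mv² = (7/10)Mv².
Energy conservation Mgh = ½(1+k)Mv² gives v = √(2gh/(1+k)) = √(2 × 9.81 × 2.26 / 1.4) = 5.628 m/s.
Then ω = v/R = 5.628 / 0.19 ≈ 29.6 rad/s.

ω ≈ 29.6 rad/s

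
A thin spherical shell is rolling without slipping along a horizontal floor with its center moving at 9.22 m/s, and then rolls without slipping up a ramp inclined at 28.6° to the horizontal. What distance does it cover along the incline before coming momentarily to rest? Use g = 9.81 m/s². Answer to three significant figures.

For this body I = (2/3)MR², i.e. k = I/(MR²) = 2/3.
Since it rolls without slipping, ω = v/R and KE = ½Mv² + ½Iω² = ½(1+k)Mv² = (5/6)Mv².
Setting this equal to Mgh gives the vertical rise h = (1+k)v₀²/(2g) = 1.667×9.22²/(2×9.81) = 7.221 m.
Along the incline, d = h/sinθ = 7.221/sin28.6° ≈ 15.1 m.

d ≈ 15.1 m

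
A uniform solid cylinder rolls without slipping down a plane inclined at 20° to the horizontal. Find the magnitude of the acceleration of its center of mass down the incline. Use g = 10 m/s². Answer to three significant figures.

a ≈ 2.28 m/s²

With I = (1/2)MR², the ratio k = I/(MR²) is 0.5.
Along the incline Mg sinθ − f = Ma, and torque about the center fR = Iα = kMR²(a/R) gives f = kMa.
Eliminating f: Mg sinθ = (1+k)Ma, so a = g sinθ/(1+k) = 10 × sin20° / 1.5 ≈ 2.28 m/s².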